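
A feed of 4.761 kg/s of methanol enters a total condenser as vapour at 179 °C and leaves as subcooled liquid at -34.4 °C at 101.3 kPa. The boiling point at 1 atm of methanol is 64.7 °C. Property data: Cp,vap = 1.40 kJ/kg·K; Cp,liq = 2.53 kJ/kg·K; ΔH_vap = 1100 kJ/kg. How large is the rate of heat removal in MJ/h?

vapour 179→64.7 °C: -160.02 kJ/kg
condensation at 64.7 °C: -1100 kJ/kg
liquid 64.7→-34.4 °C: -250.72 kJ/kg
Δh = -160.02 + -1100 + -250.72 = -1510.7 kJ/kg
Q = ṁ·Δh = 4.761 kg/s × -1510.7 kJ/kg = -7192.6 kJ/s
|Q| = 7192.6 kW = 25894 MJ/h

Q_c = 25900 MJ/h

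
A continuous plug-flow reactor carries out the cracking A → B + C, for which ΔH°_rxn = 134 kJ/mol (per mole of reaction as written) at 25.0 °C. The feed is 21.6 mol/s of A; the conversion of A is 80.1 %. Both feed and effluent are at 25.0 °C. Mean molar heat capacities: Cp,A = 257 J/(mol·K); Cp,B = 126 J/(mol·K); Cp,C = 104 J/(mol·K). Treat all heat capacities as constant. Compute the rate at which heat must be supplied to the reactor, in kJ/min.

Q_in = 139000 kJ/min

Extent of reaction ξ = 0.801 × 21.6 = 17.302 mol/s
Reaction term: ξ·ΔH°_rxn = 17.302 × 134 = 2318.4 kJ/s
Q = ΔH = 2318.4 kJ/s = 2318.4 kW
Heat supplied = 139100 kJ/min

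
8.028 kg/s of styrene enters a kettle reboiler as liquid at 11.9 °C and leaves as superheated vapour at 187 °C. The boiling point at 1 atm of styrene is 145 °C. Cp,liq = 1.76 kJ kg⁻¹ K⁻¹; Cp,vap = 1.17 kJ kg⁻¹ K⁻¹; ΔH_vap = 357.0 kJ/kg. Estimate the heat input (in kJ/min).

liquid 11.9→145 °C: 234.26 kJ/kg
vaporisation at 145 °C: 357 kJ/kg
vapour 145→187 °C: 49.14 kJ/kg
Δh = 234.26 + 357 + 49.14 = 640.4 kJ/kg
Q = ṁ·Δh = 8.028 kg/s × 640.4 kJ/kg = 5141.1 kJ/s
|Q| = 5141.1 kW = 308470 kJ/min

Q = 308000 kJ/min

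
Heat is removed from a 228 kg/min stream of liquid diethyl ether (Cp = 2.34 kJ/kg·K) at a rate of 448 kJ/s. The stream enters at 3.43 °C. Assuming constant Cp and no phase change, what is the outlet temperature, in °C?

Q = 448 kJ/s = 26880 kJ/min
ΔT = Q/(ṁ·Cp) = 26880/(228×2.34) = 50.382 K
T_out = 3.43 − 50.382 = -46.952 °C

T_out = -47.0 °C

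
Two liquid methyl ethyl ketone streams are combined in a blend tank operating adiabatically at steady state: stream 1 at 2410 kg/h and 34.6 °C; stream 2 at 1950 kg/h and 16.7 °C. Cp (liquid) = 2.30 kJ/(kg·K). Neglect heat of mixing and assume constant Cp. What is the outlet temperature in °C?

T_out = 26.6 °C

No heat crosses the boundary, so H_out = H_in.
Σ ṁᵢCp,ᵢTᵢ = 2410×2.30×34.6 + 1950×2.30×16.7 = 266690
Σ ṁᵢCp,ᵢ = 2410×2.30 + 1950×2.30 = 10028
T_out = 266690 / 10028 = 26.594 °C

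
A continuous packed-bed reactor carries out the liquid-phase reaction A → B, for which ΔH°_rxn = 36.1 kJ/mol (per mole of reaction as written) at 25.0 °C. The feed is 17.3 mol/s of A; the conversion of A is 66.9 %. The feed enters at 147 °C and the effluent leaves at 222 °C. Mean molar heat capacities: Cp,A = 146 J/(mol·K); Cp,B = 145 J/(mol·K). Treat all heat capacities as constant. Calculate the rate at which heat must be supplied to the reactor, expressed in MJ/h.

Extent of reaction ξ = 0.669 × 17.3 = 11.574 mol/s
Reaction term: ξ·ΔH°_rxn = 11.574 × 36.1 = 417.81 kJ/s
Sensible, feed 147→25 °C: -308.15 kJ/s
Outlet flows (mol/s): A 5.7263, B 11.574
Sensible, products 25→222 °C: 495.3 kJ/s
Q = ΔH = 604.97 kJ/s = 604.97 kW
Heat supplied = 2177.9 MJ/h

Q_in = 2180 MJ/h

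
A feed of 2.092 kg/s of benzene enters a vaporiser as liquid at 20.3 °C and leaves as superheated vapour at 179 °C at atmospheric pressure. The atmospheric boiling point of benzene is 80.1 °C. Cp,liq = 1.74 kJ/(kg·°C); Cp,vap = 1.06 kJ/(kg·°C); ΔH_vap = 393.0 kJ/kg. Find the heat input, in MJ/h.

Q = 4530 MJ/h

liquid 20.3→80.1 °C: 104.05 kJ/kg
vaporisation at 80.1 °C: 393 kJ/kg
vapour 80.1→179 °C: 104.83 kJ/kg
Δh = 104.05 + 393 + 104.83 = 601.89 kJ/kg
Q = ṁ·Δh = 2.092 kg/s × 601.89 kJ/kg = 1259.1 kJ/s
|Q| = 1259.1 kW = 4532.9 MJ/h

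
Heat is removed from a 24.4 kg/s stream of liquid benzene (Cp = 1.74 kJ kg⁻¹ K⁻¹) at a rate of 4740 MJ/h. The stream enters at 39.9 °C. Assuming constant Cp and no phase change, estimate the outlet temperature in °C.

T_out = 8.89 °C

Q = 4740 MJ/h = 1316.7 kJ/s
ΔT = Q/(ṁ·Cp) = 1316.7/(24.4×1.74) = 31.012 K
T_out = 39.9 − 31.012 = 8.8875 °C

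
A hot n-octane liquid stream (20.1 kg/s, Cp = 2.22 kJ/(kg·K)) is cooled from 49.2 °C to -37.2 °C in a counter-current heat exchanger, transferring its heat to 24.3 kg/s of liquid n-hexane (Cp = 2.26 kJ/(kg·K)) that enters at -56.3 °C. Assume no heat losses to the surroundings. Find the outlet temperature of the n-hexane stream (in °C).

T_c,out = 13.9 °C

Heat released by hot stream: Q = 20.1 × 2.22 × (49.2 − -37.2) = 3855.3 kJ/s
Energy balance on cold side (adiabatic exchanger): Q = ṁ_c·Cp_c·(T_c,out − T_c,in)
T_c,out = -56.3 + 3855.3/(24.3 × 2.26) = 13.902 °C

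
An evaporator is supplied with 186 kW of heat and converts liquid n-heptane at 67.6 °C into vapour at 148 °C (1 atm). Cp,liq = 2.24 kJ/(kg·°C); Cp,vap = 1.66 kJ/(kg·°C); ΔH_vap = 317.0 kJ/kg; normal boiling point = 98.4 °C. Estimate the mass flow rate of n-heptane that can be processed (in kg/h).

ṁ = 1430 kg/h

Δh = 2.24×(98.4−67.6) + 317.0 + 1.66×(148−98.4) = 468.33 kJ/kg
Q = 186 kW = 186 kJ/s = 669600 kJ/h
ṁ = Q/Δh = 669600 / 468.33 = 1429.8 kg/h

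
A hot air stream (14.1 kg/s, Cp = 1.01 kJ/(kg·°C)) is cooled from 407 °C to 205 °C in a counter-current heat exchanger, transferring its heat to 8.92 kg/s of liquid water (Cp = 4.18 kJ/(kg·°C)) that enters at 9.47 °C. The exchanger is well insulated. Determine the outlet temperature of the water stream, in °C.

T_c,out = 86.6 °C

Heat released by hot stream: Q = 14.1 × 1.01 × (407 − 205) = 2876.7 kJ/s
Energy balance on cold side (adiabatic exchanger): Q = ṁ_c·Cp_c·(T_c,out − T_c,in)
T_c,out = 9.47 + 2876.7/(8.92 × 4.18) = 86.623 °C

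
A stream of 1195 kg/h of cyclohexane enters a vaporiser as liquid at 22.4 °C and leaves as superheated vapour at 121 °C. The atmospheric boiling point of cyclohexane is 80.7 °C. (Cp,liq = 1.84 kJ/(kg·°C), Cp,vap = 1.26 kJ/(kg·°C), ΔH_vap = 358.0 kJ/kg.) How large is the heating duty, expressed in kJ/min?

liquid 22.4→80.7 °C: 107.27 kJ/kg
vaporisation at 80.7 °C: 358 kJ/kg
vapour 80.7→121 °C: 50.778 kJ/kg
Δh = 107.27 + 358 + 50.778 = 516.05 kJ/kg
Q = ṁ·Δh = 1195 kg/h × 516.05 kJ/kg = 616680 kJ/h
|Q| = 171.3 kW = 10278 kJ/min

Q = 10300 kJ/min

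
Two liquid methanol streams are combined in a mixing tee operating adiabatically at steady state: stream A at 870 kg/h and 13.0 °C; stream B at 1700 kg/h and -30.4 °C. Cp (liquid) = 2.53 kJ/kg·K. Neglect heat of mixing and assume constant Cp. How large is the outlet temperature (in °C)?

T_out = -15.7 °C

No heat crosses the boundary, so H_out = H_in.
Σ ṁᵢCp,ᵢTᵢ = 870×2.53×13.0 + 1700×2.53×-30.4 = -102140
Σ ṁᵢCp,ᵢ = 870×2.53 + 1700×2.53 = 6502.1
T_out = -102140 / 6502.1 = -15.708 °C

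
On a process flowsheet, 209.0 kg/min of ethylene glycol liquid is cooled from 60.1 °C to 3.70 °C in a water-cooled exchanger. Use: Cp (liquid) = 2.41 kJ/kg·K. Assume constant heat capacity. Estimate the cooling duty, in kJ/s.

Q = ṁ·Cp·ΔT = 209.0 × 2.41 × (3.70 − 60.1) = -28408 kJ/min
Converting: 28408 / 60 s = 473.47 kW

Q_c = 473 kJ/s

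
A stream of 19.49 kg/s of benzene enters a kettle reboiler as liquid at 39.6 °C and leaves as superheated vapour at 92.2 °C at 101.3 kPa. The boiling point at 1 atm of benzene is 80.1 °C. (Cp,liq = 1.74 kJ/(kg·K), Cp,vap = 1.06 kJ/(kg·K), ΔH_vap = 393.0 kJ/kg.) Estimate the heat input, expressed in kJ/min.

Q = 557000 kJ/min

liquid 39.6→80.1 °C: 70.47 kJ/kg
vaporisation at 80.1 °C: 393 kJ/kg
vapour 80.1→92.2 °C: 12.826 kJ/kg
Δh = 70.47 + 393 + 12.826 = 476.3 kJ/kg
Q = ṁ·Δh = 19.49 kg/s × 476.3 kJ/kg = 9283 kJ/s
|Q| = 9283 kW = 556980 kJ/min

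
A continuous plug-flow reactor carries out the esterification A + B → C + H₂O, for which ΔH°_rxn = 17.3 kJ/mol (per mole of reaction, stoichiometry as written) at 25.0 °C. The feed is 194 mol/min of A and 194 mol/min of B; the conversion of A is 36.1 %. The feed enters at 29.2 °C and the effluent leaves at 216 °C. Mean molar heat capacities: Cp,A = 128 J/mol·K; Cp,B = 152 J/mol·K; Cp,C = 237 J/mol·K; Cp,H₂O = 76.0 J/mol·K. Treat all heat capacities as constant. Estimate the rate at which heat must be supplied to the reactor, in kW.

Q_in = 197 kW

Extent of reaction ξ = 0.361 × 194 = 70.034 mol/min
Reaction term: ξ·ΔH°_rxn = 70.034 × 17.3 = 1211.6 kJ/min
Sensible, feed 29.2→25 °C: -228.14 kJ/min
Outlet flows (mol/min): A 123.97, B 123.97, C 70.034, H₂O 70.034
Sensible, products 25→216 °C: 10817 kJ/min
Q = ΔH = 11800 kJ/min = 196.67 kW
Heat supplied = 196.67 kW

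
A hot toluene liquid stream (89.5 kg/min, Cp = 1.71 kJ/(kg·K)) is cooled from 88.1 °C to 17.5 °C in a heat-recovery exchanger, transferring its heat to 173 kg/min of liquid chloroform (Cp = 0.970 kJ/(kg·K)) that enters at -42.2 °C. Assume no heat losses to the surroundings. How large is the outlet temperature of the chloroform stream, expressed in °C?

T_c,out = 22.2 °C

Heat released by hot stream: Q = 89.5 × 1.71 × (88.1 − 17.5) = 10805 kJ/min
Energy balance on cold side (adiabatic exchanger): Q = ṁ_c·Cp_c·(T_c,out − T_c,in)
T_c,out = -42.2 + 10805/(173 × 0.970) = 22.188 °C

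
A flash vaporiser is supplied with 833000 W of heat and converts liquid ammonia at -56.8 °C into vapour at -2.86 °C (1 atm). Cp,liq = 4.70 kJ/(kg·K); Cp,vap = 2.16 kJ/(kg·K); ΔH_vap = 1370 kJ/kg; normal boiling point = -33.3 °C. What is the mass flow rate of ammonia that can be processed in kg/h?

Δh = 4.70×(-33.3−-56.8) + 1370 + 2.16×(-2.86−-33.3) = 1546.2 kJ/kg
Q = 833000 W = 833 kJ/s = 2.9988e+06 kJ/h
ṁ = Q/Δh = 2.9988e+06 / 1546.2 = 1939.5 kg/h

ṁ = 1940 kg/h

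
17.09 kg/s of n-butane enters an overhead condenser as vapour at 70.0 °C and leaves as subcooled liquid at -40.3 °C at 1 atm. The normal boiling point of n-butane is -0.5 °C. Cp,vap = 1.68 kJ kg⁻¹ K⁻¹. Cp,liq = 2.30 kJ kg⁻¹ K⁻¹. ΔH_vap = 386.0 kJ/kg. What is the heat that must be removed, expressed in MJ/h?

Q_c = 36700 MJ/h

vapour 70.0→-0.5 °C: -118.44 kJ/kg
condensation at -0.5 °C: -386 kJ/kg
liquid -0.5→-40.3 °C: -91.54 kJ/kg
Δh = -118.44 + -386 + -91.54 = -595.98 kJ/kg
Q = ṁ·Δh = 17.09 kg/s × -595.98 kJ/kg = -10185 kJ/s
|Q| = 10185 kW = 36667 MJ/h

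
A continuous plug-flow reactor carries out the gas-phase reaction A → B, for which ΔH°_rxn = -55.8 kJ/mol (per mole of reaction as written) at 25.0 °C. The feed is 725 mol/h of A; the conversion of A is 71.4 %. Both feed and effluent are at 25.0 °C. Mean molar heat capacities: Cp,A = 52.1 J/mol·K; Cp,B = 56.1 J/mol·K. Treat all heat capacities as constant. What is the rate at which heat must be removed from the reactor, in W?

Q_out = 8020 W

Extent of reaction ξ = 0.714 × 725 = 517.65 mol/h
Reaction term: ξ·ΔH°_rxn = 517.65 × -55.8 = -28885 kJ/h
Q = ΔH = -28885 kJ/h = -8.0236 kW
Heat removed = 8023.6 W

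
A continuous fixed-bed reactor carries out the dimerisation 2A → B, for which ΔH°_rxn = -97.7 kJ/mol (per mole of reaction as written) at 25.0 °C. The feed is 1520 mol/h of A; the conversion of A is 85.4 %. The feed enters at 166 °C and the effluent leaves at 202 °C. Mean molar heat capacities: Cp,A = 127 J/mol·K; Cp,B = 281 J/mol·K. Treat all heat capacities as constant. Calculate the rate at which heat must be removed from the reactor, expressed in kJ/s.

Extent of reaction ξ = 0.854 × 1520 / 2 = 649.04 mol/h
Reaction term: ξ·ΔH°_rxn = 649.04 × -97.7 = -63411 kJ/h
Sensible, feed 166→25 °C: -27219 kJ/h
Outlet flows (mol/h): A 221.92, B 649.04
Sensible, products 25→202 °C: 37270 kJ/h
Q = ΔH = -53360 kJ/h = -14.822 kW
Heat removed = 14.822 kJ/s

Q_out = 14.8 kJ/s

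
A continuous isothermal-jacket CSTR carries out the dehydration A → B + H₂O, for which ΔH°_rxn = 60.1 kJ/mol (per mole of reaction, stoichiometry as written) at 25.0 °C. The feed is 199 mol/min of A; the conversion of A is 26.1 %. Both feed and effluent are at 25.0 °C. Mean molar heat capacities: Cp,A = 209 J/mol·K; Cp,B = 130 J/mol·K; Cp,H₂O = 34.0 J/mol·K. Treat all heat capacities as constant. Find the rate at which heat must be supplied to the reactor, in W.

Q_in = 52000 W

Extent of reaction ξ = 0.261 × 199 = 51.939 mol/min
Reaction term: ξ·ΔH°_rxn = 51.939 × 60.1 = 3121.5 kJ/min
Q = ΔH = 3121.5 kJ/min = 52.026 kW
Heat supplied = 52026 W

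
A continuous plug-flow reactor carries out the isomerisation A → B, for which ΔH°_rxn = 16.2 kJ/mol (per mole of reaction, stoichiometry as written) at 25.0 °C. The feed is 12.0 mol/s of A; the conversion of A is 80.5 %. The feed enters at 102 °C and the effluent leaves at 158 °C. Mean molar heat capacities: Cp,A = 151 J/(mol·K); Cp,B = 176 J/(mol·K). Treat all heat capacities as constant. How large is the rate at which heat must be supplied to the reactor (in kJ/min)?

Q_in = 17400 kJ/min

Extent of reaction ξ = 0.805 × 12.0 = 9.66 mol/s
Reaction term: ξ·ΔH°_rxn = 9.66 × 16.2 = 156.49 kJ/s
Sensible, feed 102→25 °C: -139.52 kJ/s
Outlet flows (mol/s): A 2.34, B 9.66
Sensible, products 25→158 °C: 273.12 kJ/s
Q = ΔH = 290.08 kJ/s = 290.08 kW
Heat supplied = 17405 kJ/min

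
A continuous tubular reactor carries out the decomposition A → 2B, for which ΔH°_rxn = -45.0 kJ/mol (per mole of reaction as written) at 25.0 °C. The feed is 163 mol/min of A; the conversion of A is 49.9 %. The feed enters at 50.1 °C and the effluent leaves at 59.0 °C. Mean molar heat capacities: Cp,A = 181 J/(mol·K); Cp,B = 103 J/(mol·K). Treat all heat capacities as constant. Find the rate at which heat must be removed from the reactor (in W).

Q_out = 55500 W

Extent of reaction ξ = 0.499 × 163 = 81.337 mol/min
Reaction term: ξ·ΔH°_rxn = 81.337 × -45.0 = -3660.2 kJ/min
Sensible, feed 50.1→25 °C: -740.53 kJ/min
Outlet flows (mol/min): A 81.663, B 162.67
Sensible, products 25→59.0 °C: 1072.2 kJ/min
Q = ΔH = -3328.5 kJ/min = -55.474 kW
Heat removed = 55474 W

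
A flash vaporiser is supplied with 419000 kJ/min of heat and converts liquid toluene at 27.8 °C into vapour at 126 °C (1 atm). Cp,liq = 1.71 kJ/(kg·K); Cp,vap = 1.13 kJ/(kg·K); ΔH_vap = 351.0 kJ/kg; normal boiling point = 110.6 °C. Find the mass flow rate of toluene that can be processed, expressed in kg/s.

Δh = 1.71×(110.6−27.8) + 351.0 + 1.13×(126−110.6) = 509.99 kJ/kg
Q = 419000 kJ/min = 6983.3 kJ/s = 6983.3 kJ/s
ṁ = Q/Δh = 6983.3 / 509.99 = 13.693 kg/s

ṁ = 13.7 kg/s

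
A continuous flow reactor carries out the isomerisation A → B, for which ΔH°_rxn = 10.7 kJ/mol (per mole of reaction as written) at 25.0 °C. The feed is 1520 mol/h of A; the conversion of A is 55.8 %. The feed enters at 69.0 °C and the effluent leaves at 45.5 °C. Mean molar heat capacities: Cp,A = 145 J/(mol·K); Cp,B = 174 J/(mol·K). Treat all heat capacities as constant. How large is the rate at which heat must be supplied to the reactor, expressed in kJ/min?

Extent of reaction ξ = 0.558 × 1520 = 848.16 mol/h
Reaction term: ξ·ΔH°_rxn = 848.16 × 10.7 = 9075.3 kJ/h
Sensible, feed 69.0→25 °C: -9697.6 kJ/h
Outlet flows (mol/h): A 671.84, B 848.16
Sensible, products 25→45.5 °C: 5022.4 kJ/h
Q = ΔH = 4400.1 kJ/h = 1.2223 kW
Heat supplied = 73.336 kJ/min

Q_in = 73.3 kJ/min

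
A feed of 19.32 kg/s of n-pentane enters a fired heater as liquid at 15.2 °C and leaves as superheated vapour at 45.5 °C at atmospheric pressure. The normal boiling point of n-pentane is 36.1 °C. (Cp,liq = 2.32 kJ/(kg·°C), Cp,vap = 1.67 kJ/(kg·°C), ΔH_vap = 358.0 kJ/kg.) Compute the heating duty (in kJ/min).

liquid 15.2→36.1 °C: 48.488 kJ/kg
vaporisation at 36.1 °C: 358 kJ/kg
vapour 36.1→45.5 °C: 15.698 kJ/kg
Δh = 48.488 + 358 + 15.698 = 422.19 kJ/kg
Q = ṁ·Δh = 19.32 kg/s × 422.19 kJ/kg = 8156.6 kJ/s
|Q| = 8156.6 kW = 489400 kJ/min

Q = 489000 kJ/min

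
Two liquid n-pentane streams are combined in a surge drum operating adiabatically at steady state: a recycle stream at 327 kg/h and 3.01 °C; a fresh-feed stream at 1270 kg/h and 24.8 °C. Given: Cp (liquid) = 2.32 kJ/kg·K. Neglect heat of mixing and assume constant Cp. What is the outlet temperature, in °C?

No heat crosses the boundary, so H_out = H_in.
T_out = Σ ṁᵢCp,ᵢTᵢ / Σ ṁᵢCp,ᵢ
      = 75354 / 3705 = 20.338 °C

T_out = 20.3 °C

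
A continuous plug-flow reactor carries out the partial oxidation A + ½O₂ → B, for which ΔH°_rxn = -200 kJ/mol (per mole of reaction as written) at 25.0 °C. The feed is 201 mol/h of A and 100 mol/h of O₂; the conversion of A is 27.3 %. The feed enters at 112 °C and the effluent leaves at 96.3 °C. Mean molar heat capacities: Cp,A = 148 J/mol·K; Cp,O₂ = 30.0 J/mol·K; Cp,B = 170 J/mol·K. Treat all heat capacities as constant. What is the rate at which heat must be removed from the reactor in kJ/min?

Extent of reaction ξ = 0.273 × 201 = 54.873 mol/h
Reaction term: ξ·ΔH°_rxn = 54.873 × -200 = -10975 kJ/h
Sensible, feed 112→25 °C: -2849.1 kJ/h
Outlet flows (mol/h): A 146.13, O₂ 72.564, B 54.873
Sensible, products 25→96.3 °C: 2362.3 kJ/h
Q = ΔH = -11461 kJ/h = -3.1837 kW
Heat removed = 191.02 kJ/min

Q_out = 191 kJ/min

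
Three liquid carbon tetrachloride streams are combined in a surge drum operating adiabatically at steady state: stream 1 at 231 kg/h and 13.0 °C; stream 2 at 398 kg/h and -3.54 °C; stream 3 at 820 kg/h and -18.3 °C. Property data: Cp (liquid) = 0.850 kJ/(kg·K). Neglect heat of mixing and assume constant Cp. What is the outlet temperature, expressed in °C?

Energy balance with Q = 0: Σ ṁᵢCp,ᵢ(T_out − Tᵢ) = 0
T_out = Σ ṁᵢCp,ᵢTᵢ / Σ ṁᵢCp,ᵢ
      = -11400 / 1231.7 = -9.256 °C

T_out = -9.26 °C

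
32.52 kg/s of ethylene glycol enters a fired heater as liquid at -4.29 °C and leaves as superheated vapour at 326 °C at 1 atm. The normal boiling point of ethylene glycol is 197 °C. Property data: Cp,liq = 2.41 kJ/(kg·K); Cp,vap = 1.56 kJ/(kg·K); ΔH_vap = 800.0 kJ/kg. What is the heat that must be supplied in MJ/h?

liquid -4.29→197 °C: 485.11 kJ/kg
vaporisation at 197 °C: 800 kJ/kg
vapour 197→326 °C: 201.24 kJ/kg
Δh = 485.11 + 800 + 201.24 = 1486.3 kJ/kg
Q = ṁ·Δh = 32.52 kg/s × 1486.3 kJ/kg = 48336 kJ/s
|Q| = 48336 kW = 174010 MJ/h

Q = 174000 MJ/h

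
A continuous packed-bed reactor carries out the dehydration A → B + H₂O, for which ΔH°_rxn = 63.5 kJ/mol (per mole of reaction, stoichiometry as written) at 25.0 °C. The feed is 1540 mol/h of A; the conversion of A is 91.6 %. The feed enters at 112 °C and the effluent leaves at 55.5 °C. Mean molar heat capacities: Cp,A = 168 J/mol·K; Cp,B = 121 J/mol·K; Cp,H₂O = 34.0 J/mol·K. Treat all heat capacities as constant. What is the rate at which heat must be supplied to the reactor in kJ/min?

Q_in = 1240 kJ/min

Extent of reaction ξ = 0.916 × 1540 = 1410.6 mol/h
Reaction term: ξ·ΔH°_rxn = 1410.6 × 63.5 = 89576 kJ/h
Sensible, feed 112→25 °C: -22509 kJ/h
Outlet flows (mol/h): A 129.36, B 1410.6, H₂O 1410.6
Sensible, products 25→55.5 °C: 7331.6 kJ/h
Q = ΔH = 74399 kJ/h = 20.666 kW
Heat supplied = 1240 kJ/min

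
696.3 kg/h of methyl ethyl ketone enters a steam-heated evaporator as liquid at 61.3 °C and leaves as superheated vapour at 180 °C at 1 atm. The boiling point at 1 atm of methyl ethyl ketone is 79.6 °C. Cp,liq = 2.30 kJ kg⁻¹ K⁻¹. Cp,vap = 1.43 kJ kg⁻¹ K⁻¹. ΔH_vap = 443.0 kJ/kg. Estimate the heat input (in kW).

Q = 122 kW

liquid 61.3→79.6 °C: 42.09 kJ/kg
vaporisation at 79.6 °C: 443 kJ/kg
vapour 79.6→180 °C: 143.57 kJ/kg
Δh = 42.09 + 443 + 143.57 = 628.66 kJ/kg
Q = ṁ·Δh = 696.3 kg/h × 628.66 kJ/kg = 437740 kJ/h
|Q| = 121.59 kW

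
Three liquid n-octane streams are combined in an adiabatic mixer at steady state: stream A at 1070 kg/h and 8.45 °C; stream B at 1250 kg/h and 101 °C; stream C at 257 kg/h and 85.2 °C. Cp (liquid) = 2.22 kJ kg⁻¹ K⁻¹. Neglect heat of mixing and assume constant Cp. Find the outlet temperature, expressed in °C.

Adiabatic, steady state ⇒ Σ ṁᵢCp,ᵢ(T_out − Tᵢ) = 0
Σ ṁᵢCp,ᵢTᵢ = 1070×2.22×8.45 + 1250×2.22×101 + 257×2.22×85.2 = 348960
Σ ṁᵢCp,ᵢ = 1070×2.22 + 1250×2.22 + 257×2.22 = 5720.9
T_out = 348960 / 5720.9 = 60.996 °C

T_out = 61.0 °C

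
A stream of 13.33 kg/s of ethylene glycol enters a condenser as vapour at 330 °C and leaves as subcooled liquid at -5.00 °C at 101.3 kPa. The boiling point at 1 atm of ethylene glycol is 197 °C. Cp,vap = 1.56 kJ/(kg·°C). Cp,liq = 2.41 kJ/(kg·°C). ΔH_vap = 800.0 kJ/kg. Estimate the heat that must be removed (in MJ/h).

Q_c = 71700 MJ/h

vapour 330→197 °C: -207.48 kJ/kg
condensation at 197 °C: -800 kJ/kg
liquid 197→-5.00 °C: -486.82 kJ/kg
Δh = -207.48 + -800 + -486.82 = -1494.3 kJ/kg
Q = ṁ·Δh = 13.33 kg/s × -1494.3 kJ/kg = -19919 kJ/s
|Q| = 19919 kW = 71708 MJ/h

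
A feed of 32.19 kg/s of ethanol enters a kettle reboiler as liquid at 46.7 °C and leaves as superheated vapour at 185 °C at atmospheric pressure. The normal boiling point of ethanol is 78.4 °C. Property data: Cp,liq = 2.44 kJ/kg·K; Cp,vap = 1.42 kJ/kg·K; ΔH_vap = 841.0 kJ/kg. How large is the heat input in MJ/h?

Q = 124000 MJ/h

liquid 46.7→78.4 °C: 77.348 kJ/kg
vaporisation at 78.4 °C: 841 kJ/kg
vapour 78.4→185 °C: 151.37 kJ/kg
Δh = 77.348 + 841 + 151.37 = 1069.7 kJ/kg
Q = ṁ·Δh = 32.19 kg/s × 1069.7 kJ/kg = 34434 kJ/s
|Q| = 34434 kW = 123960 MJ/h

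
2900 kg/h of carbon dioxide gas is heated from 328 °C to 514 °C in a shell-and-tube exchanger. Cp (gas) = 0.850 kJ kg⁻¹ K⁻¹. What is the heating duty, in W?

Q = ṁ·Cp·ΔT = 2900 × 0.850 × (514 − 328) = 458490 kJ/h
Converting: 458490 / 3600 s = 127.36 kW
Heating duty = 127360 W

Q = 127000 W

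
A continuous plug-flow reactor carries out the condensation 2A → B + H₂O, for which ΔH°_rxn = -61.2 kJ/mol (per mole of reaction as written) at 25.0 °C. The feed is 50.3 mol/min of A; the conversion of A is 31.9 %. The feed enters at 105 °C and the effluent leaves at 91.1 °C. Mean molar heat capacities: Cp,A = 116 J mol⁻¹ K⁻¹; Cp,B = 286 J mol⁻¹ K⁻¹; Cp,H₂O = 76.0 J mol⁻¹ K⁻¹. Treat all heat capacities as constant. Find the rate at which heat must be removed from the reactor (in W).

Extent of reaction ξ = 0.319 × 50.3 / 2 = 8.0229 mol/min
Reaction term: ξ·ΔH°_rxn = 8.0229 × -61.2 = -491 kJ/min
Sensible, feed 105→25 °C: -466.78 kJ/min
Outlet flows (mol/min): A 34.254, B 8.0229, H₂O 8.0229
Sensible, products 25→91.1 °C: 454.62 kJ/min
Q = ΔH = -503.16 kJ/min = -8.386 kW
Heat removed = 8386 W

Q_out = 8390 W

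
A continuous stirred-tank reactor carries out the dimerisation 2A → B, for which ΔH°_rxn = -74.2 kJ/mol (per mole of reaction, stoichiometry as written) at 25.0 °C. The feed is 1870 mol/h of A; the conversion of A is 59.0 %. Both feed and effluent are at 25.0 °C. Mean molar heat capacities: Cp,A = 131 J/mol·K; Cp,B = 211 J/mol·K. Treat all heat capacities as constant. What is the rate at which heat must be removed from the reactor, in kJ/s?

Q_out = 11.4 kJ/s

Extent of reaction ξ = 0.590 × 1870 / 2 = 551.65 mol/h
Reaction term: ξ·ΔH°_rxn = 551.65 × -74.2 = -40932 kJ/h
Q = ΔH = -40932 kJ/h = -11.37 kW
Heat removed = 11.37 kJ/s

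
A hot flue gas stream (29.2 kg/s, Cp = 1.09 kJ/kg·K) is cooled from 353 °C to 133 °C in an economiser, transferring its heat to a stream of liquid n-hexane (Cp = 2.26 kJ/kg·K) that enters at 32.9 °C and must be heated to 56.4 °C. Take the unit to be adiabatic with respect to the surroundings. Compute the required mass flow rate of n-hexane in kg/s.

Heat released by hot stream: Q = 29.2 × 1.09 × (353 − 133) = 7002.2 kJ/s
Energy balance on cold side (adiabatic exchanger): Q = ṁ_c·Cp_c·(T_c,out − T_c,in)
ṁ_c = 7002.2 / [2.26 × (56.4 − 32.9)] = 131.84 kg/s

ṁ_c = 132 kg/s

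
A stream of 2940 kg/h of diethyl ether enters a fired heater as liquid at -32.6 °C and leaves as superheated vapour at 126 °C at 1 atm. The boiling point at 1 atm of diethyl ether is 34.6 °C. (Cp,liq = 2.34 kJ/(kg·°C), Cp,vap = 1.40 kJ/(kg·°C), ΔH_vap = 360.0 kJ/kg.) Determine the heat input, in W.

Q = 527000 W

liquid -32.6→34.6 °C: 157.25 kJ/kg
vaporisation at 34.6 °C: 360 kJ/kg
vapour 34.6→126 °C: 127.96 kJ/kg
Δh = 157.25 + 360 + 127.96 = 645.21 kJ/kg
Q = ṁ·Δh = 2940 kg/h × 645.21 kJ/kg = 1.8969e+06 kJ/h
|Q| = 526.92 kW = 526920 W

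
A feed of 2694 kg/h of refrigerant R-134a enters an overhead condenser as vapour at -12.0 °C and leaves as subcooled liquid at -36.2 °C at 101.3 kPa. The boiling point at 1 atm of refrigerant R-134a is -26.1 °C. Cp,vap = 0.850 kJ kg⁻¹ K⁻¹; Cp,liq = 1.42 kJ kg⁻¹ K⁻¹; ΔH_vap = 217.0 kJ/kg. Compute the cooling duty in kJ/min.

vapour -12.0→-26.1 °C: -11.985 kJ/kg
condensation at -26.1 °C: -217 kJ/kg
liquid -26.1→-36.2 °C: -14.342 kJ/kg
Δh = -11.985 + -217 + -14.342 = -243.33 kJ/kg
Q = ṁ·Δh = 2694 kg/h × -243.33 kJ/kg = -655520 kJ/h
|Q| = 182.09 kW = 10925 kJ/min

Q_c = 10900 kJ/min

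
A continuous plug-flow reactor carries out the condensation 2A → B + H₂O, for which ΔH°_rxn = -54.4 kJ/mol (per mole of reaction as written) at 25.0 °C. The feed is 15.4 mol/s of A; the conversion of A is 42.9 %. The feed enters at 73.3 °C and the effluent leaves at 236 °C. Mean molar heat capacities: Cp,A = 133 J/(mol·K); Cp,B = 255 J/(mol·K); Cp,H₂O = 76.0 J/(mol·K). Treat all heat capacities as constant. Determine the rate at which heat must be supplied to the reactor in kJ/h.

Q_in = 716000 kJ/h

Extent of reaction ξ = 0.429 × 15.4 / 2 = 3.3033 mol/s
Reaction term: ξ·ΔH°_rxn = 3.3033 × -54.4 = -179.7 kJ/s
Sensible, feed 73.3→25 °C: -98.928 kJ/s
Outlet flows (mol/s): A 8.7934, B 3.3033, H₂O 3.3033
Sensible, products 25→236 °C: 477.47 kJ/s
Q = ΔH = 198.85 kJ/s = 198.85 kW
Heat supplied = 715850 kJ/h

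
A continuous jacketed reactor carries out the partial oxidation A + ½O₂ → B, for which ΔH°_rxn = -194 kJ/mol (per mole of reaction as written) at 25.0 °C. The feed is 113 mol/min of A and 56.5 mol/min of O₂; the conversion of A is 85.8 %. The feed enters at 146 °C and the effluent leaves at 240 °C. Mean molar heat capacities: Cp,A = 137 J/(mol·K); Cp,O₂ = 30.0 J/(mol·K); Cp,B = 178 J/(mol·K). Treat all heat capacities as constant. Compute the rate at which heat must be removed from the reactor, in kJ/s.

Extent of reaction ξ = 0.858 × 113 = 96.954 mol/min
Reaction term: ξ·ΔH°_rxn = 96.954 × -194 = -18809 kJ/min
Sensible, feed 146→25 °C: -2078.3 kJ/min
Outlet flows (mol/min): A 16.046, O₂ 8.023, B 96.954
Sensible, products 25→240 °C: 4234.8 kJ/min
Q = ΔH = -16653 kJ/min = -277.54 kW
Heat removed = 277.54 kJ/s

Q_out = 278 kJ/s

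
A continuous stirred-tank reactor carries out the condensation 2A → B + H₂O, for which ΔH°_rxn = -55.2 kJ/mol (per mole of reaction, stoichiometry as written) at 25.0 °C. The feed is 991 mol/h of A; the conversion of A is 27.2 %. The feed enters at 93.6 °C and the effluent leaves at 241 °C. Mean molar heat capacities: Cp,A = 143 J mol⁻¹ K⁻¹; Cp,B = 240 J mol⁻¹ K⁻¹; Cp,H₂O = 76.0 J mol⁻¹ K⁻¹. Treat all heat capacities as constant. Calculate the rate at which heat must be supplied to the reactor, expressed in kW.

Q_in = 3.98 kW

Extent of reaction ξ = 0.272 × 991 / 2 = 134.78 mol/h
Reaction term: ξ·ΔH°_rxn = 134.78 × -55.2 = -7439.6 kJ/h
Sensible, feed 93.6→25 °C: -9721.5 kJ/h
Outlet flows (mol/h): A 721.45, B 134.78, H₂O 134.78
Sensible, products 25→241 °C: 31483 kJ/h
Q = ΔH = 14322 kJ/h = 3.9784 kW
Heat supplied = 3.9784 kW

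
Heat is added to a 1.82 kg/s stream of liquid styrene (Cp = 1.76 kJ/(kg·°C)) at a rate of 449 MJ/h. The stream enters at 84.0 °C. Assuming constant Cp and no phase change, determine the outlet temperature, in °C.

T_out = 123 °C

Q = 449 MJ/h = 124.72 kJ/s
ΔT = Q/(ṁ·Cp) = 124.72/(1.82×1.76) = 38.937 K
T_out = 84.0 + 38.937 = 122.94 °C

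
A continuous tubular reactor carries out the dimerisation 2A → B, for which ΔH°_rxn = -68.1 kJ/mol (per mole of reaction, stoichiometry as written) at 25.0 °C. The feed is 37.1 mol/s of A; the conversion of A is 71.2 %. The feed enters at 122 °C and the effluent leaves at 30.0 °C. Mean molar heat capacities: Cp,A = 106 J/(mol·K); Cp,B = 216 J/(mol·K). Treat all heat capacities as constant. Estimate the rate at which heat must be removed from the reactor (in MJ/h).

Extent of reaction ξ = 0.712 × 37.1 / 2 = 13.208 mol/s
Reaction term: ξ·ΔH°_rxn = 13.208 × -68.1 = -899.44 kJ/s
Sensible, feed 122→25 °C: -381.46 kJ/s
Outlet flows (mol/s): A 10.685, B 13.208
Sensible, products 25→30.0 °C: 19.927 kJ/s
Q = ΔH = -1261 kJ/s = -1261 kW
Heat removed = 4539.5 MJ/h

Q_out = 4540 MJ/h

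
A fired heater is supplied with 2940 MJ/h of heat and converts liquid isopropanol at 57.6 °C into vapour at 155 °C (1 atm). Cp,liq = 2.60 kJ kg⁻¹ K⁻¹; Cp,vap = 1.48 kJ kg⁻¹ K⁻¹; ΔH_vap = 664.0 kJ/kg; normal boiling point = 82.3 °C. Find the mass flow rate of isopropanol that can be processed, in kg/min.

Δh = 2.60×(82.3−57.6) + 664.0 + 1.48×(155−82.3) = 835.82 kJ/kg
Q = 2940 MJ/h = 816.67 kJ/s = 49000 kJ/min
ṁ = Q/Δh = 49000 / 835.82 = 58.625 kg/min

ṁ = 58.6 kg/min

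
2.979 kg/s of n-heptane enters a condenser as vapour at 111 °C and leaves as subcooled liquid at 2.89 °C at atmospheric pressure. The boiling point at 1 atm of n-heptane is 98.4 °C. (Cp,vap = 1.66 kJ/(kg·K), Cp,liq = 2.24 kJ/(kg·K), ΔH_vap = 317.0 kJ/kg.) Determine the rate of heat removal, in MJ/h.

vapour 111→98.4 °C: -20.916 kJ/kg
condensation at 98.4 °C: -317 kJ/kg
liquid 98.4→2.89 °C: -213.94 kJ/kg
Δh = -20.916 + -317 + -213.94 = -551.86 kJ/kg
Q = ṁ·Δh = 2.979 kg/s × -551.86 kJ/kg = -1644 kJ/s
|Q| = 1644 kW = 5918.4 MJ/h

Q_c = 5920 MJ/h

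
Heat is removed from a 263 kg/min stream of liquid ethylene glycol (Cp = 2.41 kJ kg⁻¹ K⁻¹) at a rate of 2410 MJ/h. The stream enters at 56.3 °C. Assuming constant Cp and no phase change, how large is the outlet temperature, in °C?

T_out = -7.07 °C

Q = 2410 MJ/h = 40167 kJ/min
ΔT = Q/(ṁ·Cp) = 40167/(263×2.41) = 63.371 K
T_out = 56.3 − 63.371 = -7.0714 °C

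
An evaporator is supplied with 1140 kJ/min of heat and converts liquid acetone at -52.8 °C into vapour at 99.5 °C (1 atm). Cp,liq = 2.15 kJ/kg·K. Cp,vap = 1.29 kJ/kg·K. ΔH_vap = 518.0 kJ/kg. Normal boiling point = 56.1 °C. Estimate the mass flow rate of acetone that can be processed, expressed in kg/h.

ṁ = 84.6 kg/h

Δh = 2.15×(56.1−-52.8) + 518.0 + 1.29×(99.5−56.1) = 808.12 kJ/kg
Q = 1140 kJ/min = 19 kJ/s = 68400 kJ/h
ṁ = Q/Δh = 68400 / 808.12 = 84.641 kg/h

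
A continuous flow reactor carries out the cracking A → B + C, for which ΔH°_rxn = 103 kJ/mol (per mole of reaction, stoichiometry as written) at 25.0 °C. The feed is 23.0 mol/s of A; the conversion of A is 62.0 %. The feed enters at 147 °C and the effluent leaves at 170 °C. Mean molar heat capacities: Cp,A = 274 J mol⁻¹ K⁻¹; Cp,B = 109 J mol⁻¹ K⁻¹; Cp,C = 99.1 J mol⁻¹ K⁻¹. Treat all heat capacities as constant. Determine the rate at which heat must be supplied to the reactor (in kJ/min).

Q_in = 88600 kJ/min

Extent of reaction ξ = 0.620 × 23.0 = 14.26 mol/s
Reaction term: ξ·ΔH°_rxn = 14.26 × 103 = 1468.8 kJ/s
Sensible, feed 147→25 °C: -768.84 kJ/s
Outlet flows (mol/s): A 8.74, B 14.26, C 14.26
Sensible, products 25→170 °C: 777.53 kJ/s
Q = ΔH = 1477.5 kJ/s = 1477.5 kW
Heat supplied = 88648 kJ/min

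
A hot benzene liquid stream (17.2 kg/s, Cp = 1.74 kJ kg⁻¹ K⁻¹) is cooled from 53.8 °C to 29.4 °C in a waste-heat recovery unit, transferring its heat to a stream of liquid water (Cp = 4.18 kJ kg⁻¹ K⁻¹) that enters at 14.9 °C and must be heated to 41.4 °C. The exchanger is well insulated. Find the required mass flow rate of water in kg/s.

ṁ_c = 6.59 kg/s

Heat released by hot stream: Q = 17.2 × 1.74 × (53.8 − 29.4) = 730.24 kJ/s
Energy balance on cold side (adiabatic exchanger): Q = ṁ_c·Cp_c·(T_c,out − T_c,in)
ṁ_c = 730.24 / [4.18 × (41.4 − 14.9)] = 6.5924 kg/s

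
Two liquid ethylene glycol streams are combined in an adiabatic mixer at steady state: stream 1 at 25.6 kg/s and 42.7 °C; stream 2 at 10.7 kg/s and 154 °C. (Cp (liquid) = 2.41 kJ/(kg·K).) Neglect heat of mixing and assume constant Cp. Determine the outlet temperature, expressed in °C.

No heat crosses the boundary, so H_out = H_in.
Σ ṁᵢCp,ᵢTᵢ = 25.6×2.41×42.7 + 10.7×2.41×154 = 6605.6
Σ ṁᵢCp,ᵢ = 25.6×2.41 + 10.7×2.41 = 87.483
T_out = 6605.6 / 87.483 = 75.507 °C

T_out = 75.5 °C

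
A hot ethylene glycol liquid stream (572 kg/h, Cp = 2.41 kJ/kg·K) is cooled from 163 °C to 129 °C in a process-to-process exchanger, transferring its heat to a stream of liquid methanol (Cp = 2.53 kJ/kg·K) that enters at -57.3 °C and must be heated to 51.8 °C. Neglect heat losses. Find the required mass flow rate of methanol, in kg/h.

ṁ_c = 170 kg/h

Heat released by hot stream: Q = 572 × 2.41 × (163 − 129) = 46870 kJ/h
Energy balance on cold side (adiabatic exchanger): Q = ṁ_c·Cp_c·(T_c,out − T_c,in)
ṁ_c = 46870 / [2.53 × (51.8 − -57.3)] = 169.8 kg/h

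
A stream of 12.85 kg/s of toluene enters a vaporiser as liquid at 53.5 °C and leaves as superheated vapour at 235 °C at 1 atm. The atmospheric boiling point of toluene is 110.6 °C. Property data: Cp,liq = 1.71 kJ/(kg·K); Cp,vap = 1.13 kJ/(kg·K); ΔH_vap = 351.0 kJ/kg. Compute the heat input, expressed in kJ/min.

liquid 53.5→110.6 °C: 97.641 kJ/kg
vaporisation at 110.6 °C: 351 kJ/kg
vapour 110.6→235 °C: 140.57 kJ/kg
Δh = 97.641 + 351 + 140.57 = 589.21 kJ/kg
Q = ṁ·Δh = 12.85 kg/s × 589.21 kJ/kg = 7571.4 kJ/s
|Q| = 7571.4 kW = 454280 kJ/min

Q = 454000 kJ/min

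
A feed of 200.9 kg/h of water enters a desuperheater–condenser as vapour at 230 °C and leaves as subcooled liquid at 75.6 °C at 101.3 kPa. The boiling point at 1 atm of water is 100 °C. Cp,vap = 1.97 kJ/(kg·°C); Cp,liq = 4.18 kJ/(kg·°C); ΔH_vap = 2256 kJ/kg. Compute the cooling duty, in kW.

vapour 230→100 °C: -256.1 kJ/kg
condensation at 100 °C: -2256 kJ/kg
liquid 100→75.6 °C: -101.99 kJ/kg
Δh = -256.1 + -2256 + -101.99 = -2614.1 kJ/kg
Q = ṁ·Δh = 200.9 kg/h × -2614.1 kJ/kg = -525170 kJ/h
|Q| = 145.88 kW

Q_c = 146 kW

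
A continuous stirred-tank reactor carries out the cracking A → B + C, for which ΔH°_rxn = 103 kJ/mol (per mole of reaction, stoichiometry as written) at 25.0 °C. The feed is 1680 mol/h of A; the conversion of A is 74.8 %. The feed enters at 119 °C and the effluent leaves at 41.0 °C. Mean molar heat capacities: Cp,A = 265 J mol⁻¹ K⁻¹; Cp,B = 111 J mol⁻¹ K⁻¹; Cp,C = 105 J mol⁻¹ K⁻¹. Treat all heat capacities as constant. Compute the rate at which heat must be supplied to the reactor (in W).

Q_in = 26000 W

Extent of reaction ξ = 0.748 × 1680 = 1256.6 mol/h
Reaction term: ξ·ΔH°_rxn = 1256.6 × 103 = 129430 kJ/h
Sensible, feed 119→25 °C: -41849 kJ/h
Outlet flows (mol/h): A 423.36, B 1256.6, C 1256.6
Sensible, products 25→41.0 °C: 6138 kJ/h
Q = ΔH = 93723 kJ/h = 26.034 kW
Heat supplied = 26034 W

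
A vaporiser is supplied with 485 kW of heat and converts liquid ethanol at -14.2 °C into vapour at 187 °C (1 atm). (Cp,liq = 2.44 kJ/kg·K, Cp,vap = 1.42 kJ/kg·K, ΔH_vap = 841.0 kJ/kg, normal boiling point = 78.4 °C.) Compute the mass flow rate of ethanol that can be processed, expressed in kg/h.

ṁ = 1430 kg/h

Δh = 2.44×(78.4−-14.2) + 841.0 + 1.42×(187−78.4) = 1221.2 kJ/kg
Q = 485 kW = 485 kJ/s = 1.746e+06 kJ/h
ṁ = Q/Δh = 1.746e+06 / 1221.2 = 1429.8 kg/h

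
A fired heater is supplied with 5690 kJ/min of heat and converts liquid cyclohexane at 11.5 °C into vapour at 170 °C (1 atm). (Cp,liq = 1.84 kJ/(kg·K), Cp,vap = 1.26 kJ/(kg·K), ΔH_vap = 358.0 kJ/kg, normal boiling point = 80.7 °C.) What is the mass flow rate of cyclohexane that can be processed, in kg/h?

Δh = 1.84×(80.7−11.5) + 358.0 + 1.26×(170−80.7) = 597.85 kJ/kg
Q = 5690 kJ/min = 94.833 kJ/s = 341400 kJ/h
ṁ = Q/Δh = 341400 / 597.85 = 571.05 kg/h

ṁ = 571 kg/h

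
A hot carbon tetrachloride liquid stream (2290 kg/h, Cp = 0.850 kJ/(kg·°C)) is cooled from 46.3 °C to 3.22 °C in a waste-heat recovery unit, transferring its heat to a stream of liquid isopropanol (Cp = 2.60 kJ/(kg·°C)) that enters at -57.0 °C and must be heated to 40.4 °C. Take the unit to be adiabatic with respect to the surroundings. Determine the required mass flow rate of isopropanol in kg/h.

Heat released by hot stream: Q = 2290 × 0.850 × (46.3 − 3.22) = 83855 kJ/h
Energy balance on cold side (adiabatic exchanger): Q = ṁ_c·Cp_c·(T_c,out − T_c,in)
ṁ_c = 83855 / [2.60 × (40.4 − -57.0)] = 331.13 kg/h

ṁ_c = 331 kg/h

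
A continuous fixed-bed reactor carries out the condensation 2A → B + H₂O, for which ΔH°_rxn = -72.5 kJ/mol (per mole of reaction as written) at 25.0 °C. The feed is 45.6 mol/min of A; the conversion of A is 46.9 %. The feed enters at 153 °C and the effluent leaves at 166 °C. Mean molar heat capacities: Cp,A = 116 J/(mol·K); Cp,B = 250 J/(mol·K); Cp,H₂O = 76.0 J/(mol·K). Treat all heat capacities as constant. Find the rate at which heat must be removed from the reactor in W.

Extent of reaction ξ = 0.469 × 45.6 / 2 = 10.693 mol/min
Reaction term: ξ·ΔH°_rxn = 10.693 × -72.5 = -775.26 kJ/min
Sensible, feed 153→25 °C: -677.07 kJ/min
Outlet flows (mol/min): A 24.214, B 10.693, H₂O 10.693
Sensible, products 25→166 °C: 887.56 kJ/min
Q = ΔH = -564.76 kJ/min = -9.4127 kW
Heat removed = 9412.7 W

Q_out = 9410 W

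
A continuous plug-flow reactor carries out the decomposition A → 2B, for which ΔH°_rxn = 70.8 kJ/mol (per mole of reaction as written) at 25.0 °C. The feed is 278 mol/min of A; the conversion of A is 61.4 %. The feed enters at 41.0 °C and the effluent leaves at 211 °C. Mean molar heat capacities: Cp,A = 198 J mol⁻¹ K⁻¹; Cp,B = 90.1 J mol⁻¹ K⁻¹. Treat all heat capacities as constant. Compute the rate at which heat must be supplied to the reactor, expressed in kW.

Q_in = 348 kW

Extent of reaction ξ = 0.614 × 278 = 170.69 mol/min
Reaction term: ξ·ΔH°_rxn = 170.69 × 70.8 = 12085 kJ/min
Sensible, feed 41.0→25 °C: -880.7 kJ/min
Outlet flows (mol/min): A 107.31, B 341.38
Sensible, products 25→211 °C: 9673.1 kJ/min
Q = ΔH = 20877 kJ/min = 347.96 kW
Heat supplied = 347.96 kW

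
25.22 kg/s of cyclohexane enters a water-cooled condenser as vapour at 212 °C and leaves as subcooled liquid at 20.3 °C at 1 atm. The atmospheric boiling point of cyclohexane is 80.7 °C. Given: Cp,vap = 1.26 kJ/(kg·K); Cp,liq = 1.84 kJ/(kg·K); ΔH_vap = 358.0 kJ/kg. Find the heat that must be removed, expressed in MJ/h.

Q_c = 57600 MJ/h

vapour 212→80.7 °C: -165.44 kJ/kg
condensation at 80.7 °C: -358 kJ/kg
liquid 80.7→20.3 °C: -111.14 kJ/kg
Δh = -165.44 + -358 + -111.14 = -634.57 kJ/kg
Q = ṁ·Δh = 25.22 kg/s × -634.57 kJ/kg = -16004 kJ/s
|Q| = 16004 kW = 57614 MJ/h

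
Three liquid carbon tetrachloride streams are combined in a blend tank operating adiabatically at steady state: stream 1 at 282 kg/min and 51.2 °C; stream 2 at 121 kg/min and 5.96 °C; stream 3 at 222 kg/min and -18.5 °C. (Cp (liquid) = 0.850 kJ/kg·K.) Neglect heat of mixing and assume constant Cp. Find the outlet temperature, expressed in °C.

No heat crosses the boundary, so H_out = H_in.
Σ ṁᵢCp,ᵢTᵢ = 282×0.850×51.2 + 121×0.850×5.96 + 222×0.850×-18.5 = 9394.7
Σ ṁᵢCp,ᵢ = 282×0.850 + 121×0.850 + 222×0.850 = 531.25
T_out = 9394.7 / 531.25 = 17.684 °C

T_out = 17.7 °C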